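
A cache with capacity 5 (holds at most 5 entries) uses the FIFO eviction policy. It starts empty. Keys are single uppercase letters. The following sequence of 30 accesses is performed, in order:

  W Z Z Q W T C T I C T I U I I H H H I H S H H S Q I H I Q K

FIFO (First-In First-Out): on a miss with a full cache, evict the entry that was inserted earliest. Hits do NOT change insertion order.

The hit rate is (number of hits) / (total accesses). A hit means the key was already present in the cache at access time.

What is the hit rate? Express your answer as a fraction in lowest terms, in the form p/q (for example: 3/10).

FIFO simulation (capacity=5):
  1. access W: MISS. Cache (old->new): [W]
  2. access Z: MISS. Cache (old->new): [W Z]
  3. access Z: HIT. Cache (old->new): [W Z]
  4. access Q: MISS. Cache (old->new): [W Z Q]
  5. access W: HIT. Cache (old->new): [W Z Q]
  6. access T: MISS. Cache (old->new): [W Z Q T]
  7. access C: MISS. Cache (old->new): [W Z Q T C]
  8. access T: HIT. Cache (old->new): [W Z Q T C]
  9. access I: MISS, evict W. Cache (old->new): [Z Q T C I]
  10. access C: HIT. Cache (old->new): [Z Q T C I]
  11. access T: HIT. Cache (old->new): [Z Q T C I]
  12. access I: HIT. Cache (old->new): [Z Q T C I]
  13. access U: MISS, evict Z. Cache (old->new): [Q T C I U]
  14. access I: HIT. Cache (old->new): [Q T C I U]
  15. access I: HIT. Cache (old->new): [Q T C I U]
  16. access H: MISS, evict Q. Cache (old->new): [T C I U H]
  17. access H: HIT. Cache (old->new): [T C I U H]
  18. access H: HIT. Cache (old->new): [T C I U H]
  19. access I: HIT. Cache (old->new): [T C I U H]
  20. access H: HIT. Cache (old->new): [T C I U H]
  21. access S: MISS, evict T. Cache (old->new): [C I U H S]
  22. access H: HIT. Cache (old->new): [C I U H S]
  23. access H: HIT. Cache (old->new): [C I U H S]
  24. access S: HIT. Cache (old->new): [C I U H S]
  25. access Q: MISS, evict C. Cache (old->new): [I U H S Q]
  26. access I: HIT. Cache (old->new): [I U H S Q]
  27. access H: HIT. Cache (old->new): [I U H S Q]
  28. access I: HIT. Cache (old->new): [I U H S Q]
  29. access Q: HIT. Cache (old->new): [I U H S Q]
  30. access K: MISS, evict I. Cache (old->new): [U H S Q K]
Total: 19 hits, 11 misses, 6 evictions

Hit rate = 19/30

Answer: 19/30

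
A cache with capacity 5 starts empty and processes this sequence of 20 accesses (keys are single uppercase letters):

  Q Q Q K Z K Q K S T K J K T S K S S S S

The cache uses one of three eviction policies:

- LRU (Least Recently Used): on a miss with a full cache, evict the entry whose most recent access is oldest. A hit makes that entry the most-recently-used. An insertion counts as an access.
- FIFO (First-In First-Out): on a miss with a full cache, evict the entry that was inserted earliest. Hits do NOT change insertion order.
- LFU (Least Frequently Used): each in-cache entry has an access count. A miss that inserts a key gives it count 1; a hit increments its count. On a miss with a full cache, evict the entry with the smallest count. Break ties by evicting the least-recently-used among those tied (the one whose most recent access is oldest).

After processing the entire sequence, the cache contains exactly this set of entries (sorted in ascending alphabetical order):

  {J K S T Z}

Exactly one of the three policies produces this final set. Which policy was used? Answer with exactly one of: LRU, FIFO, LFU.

Simulating under each policy and comparing final sets:
  LRU: final set = {J K Q S T} -> differs
  FIFO: final set = {J K S T Z} -> MATCHES target
  LFU: final set = {J K Q S T} -> differs
Only FIFO produces the target set.

Answer: FIFO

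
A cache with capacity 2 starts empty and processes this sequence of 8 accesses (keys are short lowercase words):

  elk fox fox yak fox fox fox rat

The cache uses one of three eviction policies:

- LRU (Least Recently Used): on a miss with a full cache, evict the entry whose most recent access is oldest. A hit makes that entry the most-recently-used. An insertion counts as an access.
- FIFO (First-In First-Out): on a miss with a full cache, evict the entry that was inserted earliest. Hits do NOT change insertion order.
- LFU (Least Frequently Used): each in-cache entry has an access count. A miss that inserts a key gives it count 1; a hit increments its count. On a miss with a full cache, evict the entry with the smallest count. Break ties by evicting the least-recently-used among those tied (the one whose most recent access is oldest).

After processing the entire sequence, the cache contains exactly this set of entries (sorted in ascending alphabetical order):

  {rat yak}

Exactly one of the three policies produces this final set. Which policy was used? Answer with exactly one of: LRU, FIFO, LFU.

Simulating under each policy and comparing final sets:
  LRU: final set = {fox rat} -> differs
  FIFO: final set = {rat yak} -> MATCHES target
  LFU: final set = {fox rat} -> differs
Only FIFO produces the target set.

Answer: FIFO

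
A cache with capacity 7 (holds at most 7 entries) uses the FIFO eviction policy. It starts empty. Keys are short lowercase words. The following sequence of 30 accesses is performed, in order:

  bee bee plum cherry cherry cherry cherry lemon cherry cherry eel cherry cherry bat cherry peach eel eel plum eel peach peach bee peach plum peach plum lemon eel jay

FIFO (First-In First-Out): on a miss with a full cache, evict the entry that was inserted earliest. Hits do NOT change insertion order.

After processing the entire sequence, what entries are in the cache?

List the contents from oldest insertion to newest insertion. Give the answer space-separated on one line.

Answer: plum cherry lemon eel bat peach jay

Derivation:
FIFO simulation (capacity=7):
  1. access bee: MISS. Cache (old->new): [bee]
  2. access bee: HIT. Cache (old->new): [bee]
  3. access plum: MISS. Cache (old->new): [bee plum]
  4. access cherry: MISS. Cache (old->new): [bee plum cherry]
  5. access cherry: HIT. Cache (old->new): [bee plum cherry]
  6. access cherry: HIT. Cache (old->new): [bee plum cherry]
  7. access cherry: HIT. Cache (old->new): [bee plum cherry]
  8. access lemon: MISS. Cache (old->new): [bee plum cherry lemon]
  9. access cherry: HIT. Cache (old->new): [bee plum cherry lemon]
  10. access cherry: HIT. Cache (old->new): [bee plum cherry lemon]
  11. access eel: MISS. Cache (old->new): [bee plum cherry lemon eel]
  12. access cherry: HIT. Cache (old->new): [bee plum cherry lemon eel]
  13. access cherry: HIT. Cache (old->new): [bee plum cherry lemon eel]
  14. access bat: MISS. Cache (old->new): [bee plum cherry lemon eel bat]
  15. access cherry: HIT. Cache (old->new): [bee plum cherry lemon eel bat]
  16. access peach: MISS. Cache (old->new): [bee plum cherry lemon eel bat peach]
  17. access eel: HIT. Cache (old->new): [bee plum cherry lemon eel bat peach]
  18. access eel: HIT. Cache (old->new): [bee plum cherry lemon eel bat peach]
  19. access plum: HIT. Cache (old->new): [bee plum cherry lemon eel bat peach]
  20. access eel: HIT. Cache (old->new): [bee plum cherry lemon eel bat peach]
  21. access peach: HIT. Cache (old->new): [bee plum cherry lemon eel bat peach]
  22. access peach: HIT. Cache (old->new): [bee plum cherry lemon eel bat peach]
  23. access bee: HIT. Cache (old->new): [bee plum cherry lemon eel bat peach]
  24. access peach: HIT. Cache (old->new): [bee plum cherry lemon eel bat peach]
  25. access plum: HIT. Cache (old->new): [bee plum cherry lemon eel bat peach]
  26. access peach: HIT. Cache (old->new): [bee plum cherry lemon eel bat peach]
  27. access plum: HIT. Cache (old->new): [bee plum cherry lemon eel bat peach]
  28. access lemon: HIT. Cache (old->new): [bee plum cherry lemon eel bat peach]
  29. access eel: HIT. Cache (old->new): [bee plum cherry lemon eel bat peach]
  30. access jay: MISS, evict bee. Cache (old->new): [plum cherry lemon eel bat peach jay]
Total: 22 hits, 8 misses, 1 evictions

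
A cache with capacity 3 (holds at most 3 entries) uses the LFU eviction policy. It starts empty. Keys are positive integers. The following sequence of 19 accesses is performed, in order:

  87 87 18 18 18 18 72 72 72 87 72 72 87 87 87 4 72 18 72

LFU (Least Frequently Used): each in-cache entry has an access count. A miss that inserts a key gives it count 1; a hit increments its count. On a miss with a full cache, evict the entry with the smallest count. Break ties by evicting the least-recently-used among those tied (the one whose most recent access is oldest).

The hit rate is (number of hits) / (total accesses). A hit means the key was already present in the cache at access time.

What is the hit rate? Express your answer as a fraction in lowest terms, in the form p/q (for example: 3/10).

Answer: 14/19

Derivation:
LFU simulation (capacity=3):
  1. access 87: MISS. Cache: [87(c=1)]
  2. access 87: HIT, count now 2. Cache: [87(c=2)]
  3. access 18: MISS. Cache: [18(c=1) 87(c=2)]
  4. access 18: HIT, count now 2. Cache: [87(c=2) 18(c=2)]
  5. access 18: HIT, count now 3. Cache: [87(c=2) 18(c=3)]
  6. access 18: HIT, count now 4. Cache: [87(c=2) 18(c=4)]
  7. access 72: MISS. Cache: [72(c=1) 87(c=2) 18(c=4)]
  8. access 72: HIT, count now 2. Cache: [87(c=2) 72(c=2) 18(c=4)]
  9. access 72: HIT, count now 3. Cache: [87(c=2) 72(c=3) 18(c=4)]
  10. access 87: HIT, count now 3. Cache: [72(c=3) 87(c=3) 18(c=4)]
  11. access 72: HIT, count now 4. Cache: [87(c=3) 18(c=4) 72(c=4)]
  12. access 72: HIT, count now 5. Cache: [87(c=3) 18(c=4) 72(c=5)]
  13. access 87: HIT, count now 4. Cache: [18(c=4) 87(c=4) 72(c=5)]
  14. access 87: HIT, count now 5. Cache: [18(c=4) 72(c=5) 87(c=5)]
  15. access 87: HIT, count now 6. Cache: [18(c=4) 72(c=5) 87(c=6)]
  16. access 4: MISS, evict 18(c=4). Cache: [4(c=1) 72(c=5) 87(c=6)]
  17. access 72: HIT, count now 6. Cache: [4(c=1) 87(c=6) 72(c=6)]
  18. access 18: MISS, evict 4(c=1). Cache: [18(c=1) 87(c=6) 72(c=6)]
  19. access 72: HIT, count now 7. Cache: [18(c=1) 87(c=6) 72(c=7)]
Total: 14 hits, 5 misses, 2 evictions

Hit rate = 14/19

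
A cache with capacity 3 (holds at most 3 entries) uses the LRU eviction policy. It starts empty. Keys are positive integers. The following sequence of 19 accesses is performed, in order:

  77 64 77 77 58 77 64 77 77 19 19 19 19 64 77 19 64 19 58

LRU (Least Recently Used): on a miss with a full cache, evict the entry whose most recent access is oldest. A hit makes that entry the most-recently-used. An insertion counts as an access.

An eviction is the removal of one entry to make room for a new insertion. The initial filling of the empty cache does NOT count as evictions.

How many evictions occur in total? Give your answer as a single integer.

Answer: 2

Derivation:
LRU simulation (capacity=3):
  1. access 77: MISS. Cache (LRU->MRU): [77]
  2. access 64: MISS. Cache (LRU->MRU): [77 64]
  3. access 77: HIT. Cache (LRU->MRU): [64 77]
  4. access 77: HIT. Cache (LRU->MRU): [64 77]
  5. access 58: MISS. Cache (LRU->MRU): [64 77 58]
  6. access 77: HIT. Cache (LRU->MRU): [64 58 77]
  7. access 64: HIT. Cache (LRU->MRU): [58 77 64]
  8. access 77: HIT. Cache (LRU->MRU): [58 64 77]
  9. access 77: HIT. Cache (LRU->MRU): [58 64 77]
  10. access 19: MISS, evict 58. Cache (LRU->MRU): [64 77 19]
  11. access 19: HIT. Cache (LRU->MRU): [64 77 19]
  12. access 19: HIT. Cache (LRU->MRU): [64 77 19]
  13. access 19: HIT. Cache (LRU->MRU): [64 77 19]
  14. access 64: HIT. Cache (LRU->MRU): [77 19 64]
  15. access 77: HIT. Cache (LRU->MRU): [19 64 77]
  16. access 19: HIT. Cache (LRU->MRU): [64 77 19]
  17. access 64: HIT. Cache (LRU->MRU): [77 19 64]
  18. access 19: HIT. Cache (LRU->MRU): [77 64 19]
  19. access 58: MISS, evict 77. Cache (LRU->MRU): [64 19 58]
Total: 14 hits, 5 misses, 2 evictions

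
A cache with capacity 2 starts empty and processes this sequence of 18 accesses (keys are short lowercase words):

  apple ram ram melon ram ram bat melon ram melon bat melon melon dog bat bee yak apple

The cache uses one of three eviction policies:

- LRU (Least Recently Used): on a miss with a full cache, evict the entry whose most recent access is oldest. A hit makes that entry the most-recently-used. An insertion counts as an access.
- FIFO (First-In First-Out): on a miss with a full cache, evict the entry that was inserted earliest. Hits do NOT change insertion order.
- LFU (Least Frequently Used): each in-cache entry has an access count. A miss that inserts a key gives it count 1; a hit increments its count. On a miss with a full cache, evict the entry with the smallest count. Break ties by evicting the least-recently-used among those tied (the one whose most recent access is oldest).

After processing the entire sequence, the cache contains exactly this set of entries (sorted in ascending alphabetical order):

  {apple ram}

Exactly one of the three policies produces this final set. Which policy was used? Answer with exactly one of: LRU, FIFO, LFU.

Answer: LFU

Derivation:
Simulating under each policy and comparing final sets:
  LRU: final set = {apple yak} -> differs
  FIFO: final set = {apple yak} -> differs
  LFU: final set = {apple ram} -> MATCHES target
Only LFU produces the target set.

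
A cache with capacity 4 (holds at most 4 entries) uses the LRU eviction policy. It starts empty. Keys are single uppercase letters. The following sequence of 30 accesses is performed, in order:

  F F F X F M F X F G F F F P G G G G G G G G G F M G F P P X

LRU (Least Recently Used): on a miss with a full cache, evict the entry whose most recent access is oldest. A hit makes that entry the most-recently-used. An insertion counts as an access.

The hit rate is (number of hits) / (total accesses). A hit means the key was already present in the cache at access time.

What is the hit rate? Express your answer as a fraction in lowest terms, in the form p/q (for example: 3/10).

Answer: 23/30

Derivation:
LRU simulation (capacity=4):
  1. access F: MISS. Cache (LRU->MRU): [F]
  2. access F: HIT. Cache (LRU->MRU): [F]
  3. access F: HIT. Cache (LRU->MRU): [F]
  4. access X: MISS. Cache (LRU->MRU): [F X]
  5. access F: HIT. Cache (LRU->MRU): [X F]
  6. access M: MISS. Cache (LRU->MRU): [X F M]
  7. access F: HIT. Cache (LRU->MRU): [X M F]
  8. access X: HIT. Cache (LRU->MRU): [M F X]
  9. access F: HIT. Cache (LRU->MRU): [M X F]
  10. access G: MISS. Cache (LRU->MRU): [M X F G]
  11. access F: HIT. Cache (LRU->MRU): [M X G F]
  12. access F: HIT. Cache (LRU->MRU): [M X G F]
  13. access F: HIT. Cache (LRU->MRU): [M X G F]
  14. access P: MISS, evict M. Cache (LRU->MRU): [X G F P]
  15. access G: HIT. Cache (LRU->MRU): [X F P G]
  16. access G: HIT. Cache (LRU->MRU): [X F P G]
  17. access G: HIT. Cache (LRU->MRU): [X F P G]
  18. access G: HIT. Cache (LRU->MRU): [X F P G]
  19. access G: HIT. Cache (LRU->MRU): [X F P G]
  20. access G: HIT. Cache (LRU->MRU): [X F P G]
  21. access G: HIT. Cache (LRU->MRU): [X F P G]
  22. access G: HIT. Cache (LRU->MRU): [X F P G]
  23. access G: HIT. Cache (LRU->MRU): [X F P G]
  24. access F: HIT. Cache (LRU->MRU): [X P G F]
  25. access M: MISS, evict X. Cache (LRU->MRU): [P G F M]
  26. access G: HIT. Cache (LRU->MRU): [P F M G]
  27. access F: HIT. Cache (LRU->MRU): [P M G F]
  28. access P: HIT. Cache (LRU->MRU): [M G F P]
  29. access P: HIT. Cache (LRU->MRU): [M G F P]
  30. access X: MISS, evict M. Cache (LRU->MRU): [G F P X]
Total: 23 hits, 7 misses, 3 evictions

Hit rate = 23/30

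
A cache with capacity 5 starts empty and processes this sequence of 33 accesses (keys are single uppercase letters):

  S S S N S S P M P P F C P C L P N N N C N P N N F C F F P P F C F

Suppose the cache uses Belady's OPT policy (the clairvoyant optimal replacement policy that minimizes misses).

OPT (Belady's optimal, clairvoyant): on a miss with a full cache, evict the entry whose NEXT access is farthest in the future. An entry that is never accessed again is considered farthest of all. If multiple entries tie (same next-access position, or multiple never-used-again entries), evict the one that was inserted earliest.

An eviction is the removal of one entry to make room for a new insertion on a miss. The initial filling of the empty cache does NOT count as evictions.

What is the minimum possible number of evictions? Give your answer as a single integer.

OPT (Belady) simulation (capacity=5):
  1. access S: MISS. Cache: [S]
  2. access S: HIT. Next use of S: step 3. Cache: [S]
  3. access S: HIT. Next use of S: step 5. Cache: [S]
  4. access N: MISS. Cache: [S N]
  5. access S: HIT. Next use of S: step 6. Cache: [S N]
  6. access S: HIT. Next use of S: never. Cache: [S N]
  7. access P: MISS. Cache: [S N P]
  8. access M: MISS. Cache: [S N P M]
  9. access P: HIT. Next use of P: step 10. Cache: [S N P M]
  10. access P: HIT. Next use of P: step 13. Cache: [S N P M]
  11. access F: MISS. Cache: [S N P M F]
  12. access C: MISS, evict S (next use: never). Cache: [N P M F C]
  13. access P: HIT. Next use of P: step 16. Cache: [N P M F C]
  14. access C: HIT. Next use of C: step 20. Cache: [N P M F C]
  15. access L: MISS, evict M (next use: never). Cache: [N P F C L]
  16. access P: HIT. Next use of P: step 22. Cache: [N P F C L]
  17. access N: HIT. Next use of N: step 18. Cache: [N P F C L]
  18. access N: HIT. Next use of N: step 19. Cache: [N P F C L]
  19. access N: HIT. Next use of N: step 21. Cache: [N P F C L]
  20. access C: HIT. Next use of C: step 26. Cache: [N P F C L]
  21. access N: HIT. Next use of N: step 23. Cache: [N P F C L]
  22. access P: HIT. Next use of P: step 29. Cache: [N P F C L]
  23. access N: HIT. Next use of N: step 24. Cache: [N P F C L]
  24. access N: HIT. Next use of N: never. Cache: [N P F C L]
  25. access F: HIT. Next use of F: step 27. Cache: [N P F C L]
  26. access C: HIT. Next use of C: step 32. Cache: [N P F C L]
  27. access F: HIT. Next use of F: step 28. Cache: [N P F C L]
  28. access F: HIT. Next use of F: step 31. Cache: [N P F C L]
  29. access P: HIT. Next use of P: step 30. Cache: [N P F C L]
  30. access P: HIT. Next use of P: never. Cache: [N P F C L]
  31. access F: HIT. Next use of F: step 33. Cache: [N P F C L]
  32. access C: HIT. Next use of C: never. Cache: [N P F C L]
  33. access F: HIT. Next use of F: never. Cache: [N P F C L]
Total: 26 hits, 7 misses, 2 evictions

Answer: 2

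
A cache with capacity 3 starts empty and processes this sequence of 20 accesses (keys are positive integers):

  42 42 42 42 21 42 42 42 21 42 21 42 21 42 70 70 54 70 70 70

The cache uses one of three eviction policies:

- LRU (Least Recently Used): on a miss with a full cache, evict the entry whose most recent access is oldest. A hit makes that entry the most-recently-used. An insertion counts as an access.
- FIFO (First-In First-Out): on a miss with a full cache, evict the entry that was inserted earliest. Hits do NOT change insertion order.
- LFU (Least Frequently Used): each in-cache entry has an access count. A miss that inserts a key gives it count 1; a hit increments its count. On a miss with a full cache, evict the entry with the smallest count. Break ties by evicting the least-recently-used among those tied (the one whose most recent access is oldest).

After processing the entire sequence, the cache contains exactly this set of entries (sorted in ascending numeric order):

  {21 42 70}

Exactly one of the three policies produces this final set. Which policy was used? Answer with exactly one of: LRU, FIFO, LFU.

Answer: LFU

Derivation:
Simulating under each policy and comparing final sets:
  LRU: final set = {42 54 70} -> differs
  FIFO: final set = {21 54 70} -> differs
  LFU: final set = {21 42 70} -> MATCHES target
Only LFU produces the target set.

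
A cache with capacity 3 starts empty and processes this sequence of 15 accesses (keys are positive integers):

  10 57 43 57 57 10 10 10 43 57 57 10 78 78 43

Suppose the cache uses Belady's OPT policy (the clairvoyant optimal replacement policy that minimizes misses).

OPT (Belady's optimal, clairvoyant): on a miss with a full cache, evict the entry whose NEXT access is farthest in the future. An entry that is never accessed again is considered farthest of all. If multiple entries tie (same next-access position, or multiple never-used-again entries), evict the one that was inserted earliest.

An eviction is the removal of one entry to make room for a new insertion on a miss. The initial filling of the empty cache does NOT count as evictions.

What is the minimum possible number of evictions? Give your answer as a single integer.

Answer: 1

Derivation:
OPT (Belady) simulation (capacity=3):
  1. access 10: MISS. Cache: [10]
  2. access 57: MISS. Cache: [10 57]
  3. access 43: MISS. Cache: [10 57 43]
  4. access 57: HIT. Next use of 57: step 5. Cache: [10 57 43]
  5. access 57: HIT. Next use of 57: step 10. Cache: [10 57 43]
  6. access 10: HIT. Next use of 10: step 7. Cache: [10 57 43]
  7. access 10: HIT. Next use of 10: step 8. Cache: [10 57 43]
  8. access 10: HIT. Next use of 10: step 12. Cache: [10 57 43]
  9. access 43: HIT. Next use of 43: step 15. Cache: [10 57 43]
  10. access 57: HIT. Next use of 57: step 11. Cache: [10 57 43]
  11. access 57: HIT. Next use of 57: never. Cache: [10 57 43]
  12. access 10: HIT. Next use of 10: never. Cache: [10 57 43]
  13. access 78: MISS, evict 10 (next use: never). Cache: [57 43 78]
  14. access 78: HIT. Next use of 78: never. Cache: [57 43 78]
  15. access 43: HIT. Next use of 43: never. Cache: [57 43 78]
Total: 11 hits, 4 misses, 1 evictions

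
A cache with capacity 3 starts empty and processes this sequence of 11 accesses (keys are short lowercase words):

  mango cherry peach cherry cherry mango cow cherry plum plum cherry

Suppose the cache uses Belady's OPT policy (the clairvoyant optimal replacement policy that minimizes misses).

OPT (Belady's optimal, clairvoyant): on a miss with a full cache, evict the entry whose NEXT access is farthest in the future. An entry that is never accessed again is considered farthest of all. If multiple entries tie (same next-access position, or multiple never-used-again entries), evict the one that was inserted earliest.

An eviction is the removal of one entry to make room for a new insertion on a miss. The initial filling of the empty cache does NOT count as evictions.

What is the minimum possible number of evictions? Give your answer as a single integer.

OPT (Belady) simulation (capacity=3):
  1. access mango: MISS. Cache: [mango]
  2. access cherry: MISS. Cache: [mango cherry]
  3. access peach: MISS. Cache: [mango cherry peach]
  4. access cherry: HIT. Next use of cherry: step 5. Cache: [mango cherry peach]
  5. access cherry: HIT. Next use of cherry: step 8. Cache: [mango cherry peach]
  6. access mango: HIT. Next use of mango: never. Cache: [mango cherry peach]
  7. access cow: MISS, evict mango (next use: never). Cache: [cherry peach cow]
  8. access cherry: HIT. Next use of cherry: step 11. Cache: [cherry peach cow]
  9. access plum: MISS, evict peach (next use: never). Cache: [cherry cow plum]
  10. access plum: HIT. Next use of plum: never. Cache: [cherry cow plum]
  11. access cherry: HIT. Next use of cherry: never. Cache: [cherry cow plum]
Total: 6 hits, 5 misses, 2 evictions

Answer: 2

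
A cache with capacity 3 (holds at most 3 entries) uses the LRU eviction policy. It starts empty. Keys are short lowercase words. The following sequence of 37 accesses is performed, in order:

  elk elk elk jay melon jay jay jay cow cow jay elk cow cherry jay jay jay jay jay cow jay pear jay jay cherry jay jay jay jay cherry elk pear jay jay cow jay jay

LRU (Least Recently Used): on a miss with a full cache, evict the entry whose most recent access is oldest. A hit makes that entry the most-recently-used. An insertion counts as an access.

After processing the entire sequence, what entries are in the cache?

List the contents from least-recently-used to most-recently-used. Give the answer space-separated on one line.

Answer: pear cow jay

Derivation:
LRU simulation (capacity=3):
  1. access elk: MISS. Cache (LRU->MRU): [elk]
  2. access elk: HIT. Cache (LRU->MRU): [elk]
  3. access elk: HIT. Cache (LRU->MRU): [elk]
  4. access jay: MISS. Cache (LRU->MRU): [elk jay]
  5. access melon: MISS. Cache (LRU->MRU): [elk jay melon]
  6. access jay: HIT. Cache (LRU->MRU): [elk melon jay]
  7. access jay: HIT. Cache (LRU->MRU): [elk melon jay]
  8. access jay: HIT. Cache (LRU->MRU): [elk melon jay]
  9. access cow: MISS, evict elk. Cache (LRU->MRU): [melon jay cow]
  10. access cow: HIT. Cache (LRU->MRU): [melon jay cow]
  11. access jay: HIT. Cache (LRU->MRU): [melon cow jay]
  12. access elk: MISS, evict melon. Cache (LRU->MRU): [cow jay elk]
  13. access cow: HIT. Cache (LRU->MRU): [jay elk cow]
  14. access cherry: MISS, evict jay. Cache (LRU->MRU): [elk cow cherry]
  15. access jay: MISS, evict elk. Cache (LRU->MRU): [cow cherry jay]
  16. access jay: HIT. Cache (LRU->MRU): [cow cherry jay]
  17. access jay: HIT. Cache (LRU->MRU): [cow cherry jay]
  18. access jay: HIT. Cache (LRU->MRU): [cow cherry jay]
  19. access jay: HIT. Cache (LRU->MRU): [cow cherry jay]
  20. access cow: HIT. Cache (LRU->MRU): [cherry jay cow]
  21. access jay: HIT. Cache (LRU->MRU): [cherry cow jay]
  22. access pear: MISS, evict cherry. Cache (LRU->MRU): [cow jay pear]
  23. access jay: HIT. Cache (LRU->MRU): [cow pear jay]
  24. access jay: HIT. Cache (LRU->MRU): [cow pear jay]
  25. access cherry: MISS, evict cow. Cache (LRU->MRU): [pear jay cherry]
  26. access jay: HIT. Cache (LRU->MRU): [pear cherry jay]
  27. access jay: HIT. Cache (LRU->MRU): [pear cherry jay]
  28. access jay: HIT. Cache (LRU->MRU): [pear cherry jay]
  29. access jay: HIT. Cache (LRU->MRU): [pear cherry jay]
  30. access cherry: HIT. Cache (LRU->MRU): [pear jay cherry]
  31. access elk: MISS, evict pear. Cache (LRU->MRU): [jay cherry elk]
  32. access pear: MISS, evict jay. Cache (LRU->MRU): [cherry elk pear]
  33. access jay: MISS, evict cherry. Cache (LRU->MRU): [elk pear jay]
  34. access jay: HIT. Cache (LRU->MRU): [elk pear jay]
  35. access cow: MISS, evict elk. Cache (LRU->MRU): [pear jay cow]
  36. access jay: HIT. Cache (LRU->MRU): [pear cow jay]
  37. access jay: HIT. Cache (LRU->MRU): [pear cow jay]
Total: 24 hits, 13 misses, 10 evictions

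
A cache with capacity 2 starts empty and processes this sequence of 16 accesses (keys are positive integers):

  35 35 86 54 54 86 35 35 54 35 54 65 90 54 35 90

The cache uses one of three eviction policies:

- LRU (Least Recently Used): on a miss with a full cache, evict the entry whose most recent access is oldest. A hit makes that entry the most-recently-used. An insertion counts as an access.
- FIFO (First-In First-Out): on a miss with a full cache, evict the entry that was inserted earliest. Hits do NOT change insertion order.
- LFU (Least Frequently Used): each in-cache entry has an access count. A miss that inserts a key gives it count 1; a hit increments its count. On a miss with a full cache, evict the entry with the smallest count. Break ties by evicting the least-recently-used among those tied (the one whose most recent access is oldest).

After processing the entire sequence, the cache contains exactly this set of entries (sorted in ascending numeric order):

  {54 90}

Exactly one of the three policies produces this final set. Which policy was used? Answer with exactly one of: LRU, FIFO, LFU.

Simulating under each policy and comparing final sets:
  LRU: final set = {35 90} -> differs
  FIFO: final set = {35 90} -> differs
  LFU: final set = {54 90} -> MATCHES target
Only LFU produces the target set.

Answer: LFU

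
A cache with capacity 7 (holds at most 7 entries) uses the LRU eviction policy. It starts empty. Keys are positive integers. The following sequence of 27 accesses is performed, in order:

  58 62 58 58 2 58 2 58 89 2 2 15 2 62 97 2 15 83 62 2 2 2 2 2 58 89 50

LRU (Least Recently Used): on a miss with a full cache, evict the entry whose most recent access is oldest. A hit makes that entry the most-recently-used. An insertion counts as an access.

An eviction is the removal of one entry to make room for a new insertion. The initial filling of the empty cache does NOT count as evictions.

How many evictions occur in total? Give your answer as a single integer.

LRU simulation (capacity=7):
  1. access 58: MISS. Cache (LRU->MRU): [58]
  2. access 62: MISS. Cache (LRU->MRU): [58 62]
  3. access 58: HIT. Cache (LRU->MRU): [62 58]
  4. access 58: HIT. Cache (LRU->MRU): [62 58]
  5. access 2: MISS. Cache (LRU->MRU): [62 58 2]
  6. access 58: HIT. Cache (LRU->MRU): [62 2 58]
  7. access 2: HIT. Cache (LRU->MRU): [62 58 2]
  8. access 58: HIT. Cache (LRU->MRU): [62 2 58]
  9. access 89: MISS. Cache (LRU->MRU): [62 2 58 89]
  10. access 2: HIT. Cache (LRU->MRU): [62 58 89 2]
  11. access 2: HIT. Cache (LRU->MRU): [62 58 89 2]
  12. access 15: MISS. Cache (LRU->MRU): [62 58 89 2 15]
  13. access 2: HIT. Cache (LRU->MRU): [62 58 89 15 2]
  14. access 62: HIT. Cache (LRU->MRU): [58 89 15 2 62]
  15. access 97: MISS. Cache (LRU->MRU): [58 89 15 2 62 97]
  16. access 2: HIT. Cache (LRU->MRU): [58 89 15 62 97 2]
  17. access 15: HIT. Cache (LRU->MRU): [58 89 62 97 2 15]
  18. access 83: MISS. Cache (LRU->MRU): [58 89 62 97 2 15 83]
  19. access 62: HIT. Cache (LRU->MRU): [58 89 97 2 15 83 62]
  20. access 2: HIT. Cache (LRU->MRU): [58 89 97 15 83 62 2]
  21. access 2: HIT. Cache (LRU->MRU): [58 89 97 15 83 62 2]
  22. access 2: HIT. Cache (LRU->MRU): [58 89 97 15 83 62 2]
  23. access 2: HIT. Cache (LRU->MRU): [58 89 97 15 83 62 2]
  24. access 2: HIT. Cache (LRU->MRU): [58 89 97 15 83 62 2]
  25. access 58: HIT. Cache (LRU->MRU): [89 97 15 83 62 2 58]
  26. access 89: HIT. Cache (LRU->MRU): [97 15 83 62 2 58 89]
  27. access 50: MISS, evict 97. Cache (LRU->MRU): [15 83 62 2 58 89 50]
Total: 19 hits, 8 misses, 1 evictions

Answer: 1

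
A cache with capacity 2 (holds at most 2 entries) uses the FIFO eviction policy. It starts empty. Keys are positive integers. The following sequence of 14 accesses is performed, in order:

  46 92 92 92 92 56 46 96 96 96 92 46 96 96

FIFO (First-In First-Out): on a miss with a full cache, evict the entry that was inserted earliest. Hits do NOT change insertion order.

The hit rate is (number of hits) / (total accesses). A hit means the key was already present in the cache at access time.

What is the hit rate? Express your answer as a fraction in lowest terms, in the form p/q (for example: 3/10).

FIFO simulation (capacity=2):
  1. access 46: MISS. Cache (old->new): [46]
  2. access 92: MISS. Cache (old->new): [46 92]
  3. access 92: HIT. Cache (old->new): [46 92]
  4. access 92: HIT. Cache (old->new): [46 92]
  5. access 92: HIT. Cache (old->new): [46 92]
  6. access 56: MISS, evict 46. Cache (old->new): [92 56]
  7. access 46: MISS, evict 92. Cache (old->new): [56 46]
  8. access 96: MISS, evict 56. Cache (old->new): [46 96]
  9. access 96: HIT. Cache (old->new): [46 96]
  10. access 96: HIT. Cache (old->new): [46 96]
  11. access 92: MISS, evict 46. Cache (old->new): [96 92]
  12. access 46: MISS, evict 96. Cache (old->new): [92 46]
  13. access 96: MISS, evict 92. Cache (old->new): [46 96]
  14. access 96: HIT. Cache (old->new): [46 96]
Total: 6 hits, 8 misses, 6 evictions

Hit rate = 6/14 = 3/7

Answer: 3/7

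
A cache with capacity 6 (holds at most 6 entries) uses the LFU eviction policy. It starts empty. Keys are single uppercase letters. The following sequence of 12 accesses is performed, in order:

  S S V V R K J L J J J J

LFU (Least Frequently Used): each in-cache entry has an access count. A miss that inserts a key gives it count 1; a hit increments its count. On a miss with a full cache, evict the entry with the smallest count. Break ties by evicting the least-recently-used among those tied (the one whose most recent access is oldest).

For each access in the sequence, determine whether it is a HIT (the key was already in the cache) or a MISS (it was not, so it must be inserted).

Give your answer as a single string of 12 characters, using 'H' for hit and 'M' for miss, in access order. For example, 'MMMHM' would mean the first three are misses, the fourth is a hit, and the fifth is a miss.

LFU simulation (capacity=6):
  1. access S: MISS. Cache: [S(c=1)]
  2. access S: HIT, count now 2. Cache: [S(c=2)]
  3. access V: MISS. Cache: [V(c=1) S(c=2)]
  4. access V: HIT, count now 2. Cache: [S(c=2) V(c=2)]
  5. access R: MISS. Cache: [R(c=1) S(c=2) V(c=2)]
  6. access K: MISS. Cache: [R(c=1) K(c=1) S(c=2) V(c=2)]
  7. access J: MISS. Cache: [R(c=1) K(c=1) J(c=1) S(c=2) V(c=2)]
  8. access L: MISS. Cache: [R(c=1) K(c=1) J(c=1) L(c=1) S(c=2) V(c=2)]
  9. access J: HIT, count now 2. Cache: [R(c=1) K(c=1) L(c=1) S(c=2) V(c=2) J(c=2)]
  10. access J: HIT, count now 3. Cache: [R(c=1) K(c=1) L(c=1) S(c=2) V(c=2) J(c=3)]
  11. access J: HIT, count now 4. Cache: [R(c=1) K(c=1) L(c=1) S(c=2) V(c=2) J(c=4)]
  12. access J: HIT, count now 5. Cache: [R(c=1) K(c=1) L(c=1) S(c=2) V(c=2) J(c=5)]
Total: 6 hits, 6 misses, 0 evictions

Answer: MHMHMMMMHHHH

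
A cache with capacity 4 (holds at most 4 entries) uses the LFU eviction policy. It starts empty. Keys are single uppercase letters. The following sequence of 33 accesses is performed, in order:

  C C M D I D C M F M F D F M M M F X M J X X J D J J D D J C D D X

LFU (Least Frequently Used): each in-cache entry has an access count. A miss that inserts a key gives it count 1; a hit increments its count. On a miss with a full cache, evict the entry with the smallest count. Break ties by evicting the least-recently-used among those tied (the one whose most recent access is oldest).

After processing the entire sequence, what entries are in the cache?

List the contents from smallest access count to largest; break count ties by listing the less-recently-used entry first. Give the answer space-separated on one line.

LFU simulation (capacity=4):
  1. access C: MISS. Cache: [C(c=1)]
  2. access C: HIT, count now 2. Cache: [C(c=2)]
  3. access M: MISS. Cache: [M(c=1) C(c=2)]
  4. access D: MISS. Cache: [M(c=1) D(c=1) C(c=2)]
  5. access I: MISS. Cache: [M(c=1) D(c=1) I(c=1) C(c=2)]
  6. access D: HIT, count now 2. Cache: [M(c=1) I(c=1) C(c=2) D(c=2)]
  7. access C: HIT, count now 3. Cache: [M(c=1) I(c=1) D(c=2) C(c=3)]
  8. access M: HIT, count now 2. Cache: [I(c=1) D(c=2) M(c=2) C(c=3)]
  9. access F: MISS, evict I(c=1). Cache: [F(c=1) D(c=2) M(c=2) C(c=3)]
  10. access M: HIT, count now 3. Cache: [F(c=1) D(c=2) C(c=3) M(c=3)]
  11. access F: HIT, count now 2. Cache: [D(c=2) F(c=2) C(c=3) M(c=3)]
  12. access D: HIT, count now 3. Cache: [F(c=2) C(c=3) M(c=3) D(c=3)]
  13. access F: HIT, count now 3. Cache: [C(c=3) M(c=3) D(c=3) F(c=3)]
  14. access M: HIT, count now 4. Cache: [C(c=3) D(c=3) F(c=3) M(c=4)]
  15. access M: HIT, count now 5. Cache: [C(c=3) D(c=3) F(c=3) M(c=5)]
  16. access M: HIT, count now 6. Cache: [C(c=3) D(c=3) F(c=3) M(c=6)]
  17. access F: HIT, count now 4. Cache: [C(c=3) D(c=3) F(c=4) M(c=6)]
  18. access X: MISS, evict C(c=3). Cache: [X(c=1) D(c=3) F(c=4) M(c=6)]
  19. access M: HIT, count now 7. Cache: [X(c=1) D(c=3) F(c=4) M(c=7)]
  20. access J: MISS, evict X(c=1). Cache: [J(c=1) D(c=3) F(c=4) M(c=7)]
  21. access X: MISS, evict J(c=1). Cache: [X(c=1) D(c=3) F(c=4) M(c=7)]
  22. access X: HIT, count now 2. Cache: [X(c=2) D(c=3) F(c=4) M(c=7)]
  23. access J: MISS, evict X(c=2). Cache: [J(c=1) D(c=3) F(c=4) M(c=7)]
  24. access D: HIT, count now 4. Cache: [J(c=1) F(c=4) D(c=4) M(c=7)]
  25. access J: HIT, count now 2. Cache: [J(c=2) F(c=4) D(c=4) M(c=7)]
  26. access J: HIT, count now 3. Cache: [J(c=3) F(c=4) D(c=4) M(c=7)]
  27. access D: HIT, count now 5. Cache: [J(c=3) F(c=4) D(c=5) M(c=7)]
  28. access D: HIT, count now 6. Cache: [J(c=3) F(c=4) D(c=6) M(c=7)]
  29. access J: HIT, count now 4. Cache: [F(c=4) J(c=4) D(c=6) M(c=7)]
  30. access C: MISS, evict F(c=4). Cache: [C(c=1) J(c=4) D(c=6) M(c=7)]
  31. access D: HIT, count now 7. Cache: [C(c=1) J(c=4) M(c=7) D(c=7)]
  32. access D: HIT, count now 8. Cache: [C(c=1) J(c=4) M(c=7) D(c=8)]
  33. access X: MISS, evict C(c=1). Cache: [X(c=1) J(c=4) M(c=7) D(c=8)]
Total: 22 hits, 11 misses, 7 evictions

Answer: X J M D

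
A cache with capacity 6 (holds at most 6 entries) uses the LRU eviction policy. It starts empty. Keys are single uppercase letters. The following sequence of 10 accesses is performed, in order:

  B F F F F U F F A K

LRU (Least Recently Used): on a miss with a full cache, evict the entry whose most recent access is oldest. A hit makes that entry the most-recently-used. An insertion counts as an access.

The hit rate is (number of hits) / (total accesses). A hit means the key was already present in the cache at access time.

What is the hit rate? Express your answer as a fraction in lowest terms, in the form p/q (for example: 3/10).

Answer: 1/2

Derivation:
LRU simulation (capacity=6):
  1. access B: MISS. Cache (LRU->MRU): [B]
  2. access F: MISS. Cache (LRU->MRU): [B F]
  3. access F: HIT. Cache (LRU->MRU): [B F]
  4. access F: HIT. Cache (LRU->MRU): [B F]
  5. access F: HIT. Cache (LRU->MRU): [B F]
  6. access U: MISS. Cache (LRU->MRU): [B F U]
  7. access F: HIT. Cache (LRU->MRU): [B U F]
  8. access F: HIT. Cache (LRU->MRU): [B U F]
  9. access A: MISS. Cache (LRU->MRU): [B U F A]
  10. access K: MISS. Cache (LRU->MRU): [B U F A K]
Total: 5 hits, 5 misses, 0 evictions

Hit rate = 5/10 = 1/2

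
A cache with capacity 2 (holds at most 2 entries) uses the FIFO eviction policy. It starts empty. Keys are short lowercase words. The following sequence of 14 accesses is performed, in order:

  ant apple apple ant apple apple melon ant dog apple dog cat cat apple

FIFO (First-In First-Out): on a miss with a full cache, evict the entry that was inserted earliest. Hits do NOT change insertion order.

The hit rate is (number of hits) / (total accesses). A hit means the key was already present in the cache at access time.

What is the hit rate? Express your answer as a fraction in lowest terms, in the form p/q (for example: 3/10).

Answer: 1/2

Derivation:
FIFO simulation (capacity=2):
  1. access ant: MISS. Cache (old->new): [ant]
  2. access apple: MISS. Cache (old->new): [ant apple]
  3. access apple: HIT. Cache (old->new): [ant apple]
  4. access ant: HIT. Cache (old->new): [ant apple]
  5. access apple: HIT. Cache (old->new): [ant apple]
  6. access apple: HIT. Cache (old->new): [ant apple]
  7. access melon: MISS, evict ant. Cache (old->new): [apple melon]
  8. access ant: MISS, evict apple. Cache (old->new): [melon ant]
  9. access dog: MISS, evict melon. Cache (old->new): [ant dog]
  10. access apple: MISS, evict ant. Cache (old->new): [dog apple]
  11. access dog: HIT. Cache (old->new): [dog apple]
  12. access cat: MISS, evict dog. Cache (old->new): [apple cat]
  13. access cat: HIT. Cache (old->new): [apple cat]
  14. access apple: HIT. Cache (old->new): [apple cat]
Total: 7 hits, 7 misses, 5 evictions

Hit rate = 7/14 = 1/2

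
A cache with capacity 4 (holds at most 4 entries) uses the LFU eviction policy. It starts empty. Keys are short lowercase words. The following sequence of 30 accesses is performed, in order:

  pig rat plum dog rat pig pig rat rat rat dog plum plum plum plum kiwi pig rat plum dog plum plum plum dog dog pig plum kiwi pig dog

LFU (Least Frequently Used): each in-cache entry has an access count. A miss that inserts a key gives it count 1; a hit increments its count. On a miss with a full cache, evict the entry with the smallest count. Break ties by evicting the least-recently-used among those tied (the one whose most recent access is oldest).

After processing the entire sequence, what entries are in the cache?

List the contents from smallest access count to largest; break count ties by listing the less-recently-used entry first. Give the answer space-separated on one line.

Answer: dog rat pig plum

Derivation:
LFU simulation (capacity=4):
  1. access pig: MISS. Cache: [pig(c=1)]
  2. access rat: MISS. Cache: [pig(c=1) rat(c=1)]
  3. access plum: MISS. Cache: [pig(c=1) rat(c=1) plum(c=1)]
  4. access dog: MISS. Cache: [pig(c=1) rat(c=1) plum(c=1) dog(c=1)]
  5. access rat: HIT, count now 2. Cache: [pig(c=1) plum(c=1) dog(c=1) rat(c=2)]
  6. access pig: HIT, count now 2. Cache: [plum(c=1) dog(c=1) rat(c=2) pig(c=2)]
  7. access pig: HIT, count now 3. Cache: [plum(c=1) dog(c=1) rat(c=2) pig(c=3)]
  8. access rat: HIT, count now 3. Cache: [plum(c=1) dog(c=1) pig(c=3) rat(c=3)]
  9. access rat: HIT, count now 4. Cache: [plum(c=1) dog(c=1) pig(c=3) rat(c=4)]
  10. access rat: HIT, count now 5. Cache: [plum(c=1) dog(c=1) pig(c=3) rat(c=5)]
  11. access dog: HIT, count now 2. Cache: [plum(c=1) dog(c=2) pig(c=3) rat(c=5)]
  12. access plum: HIT, count now 2. Cache: [dog(c=2) plum(c=2) pig(c=3) rat(c=5)]
  13. access plum: HIT, count now 3. Cache: [dog(c=2) pig(c=3) plum(c=3) rat(c=5)]
  14. access plum: HIT, count now 4. Cache: [dog(c=2) pig(c=3) plum(c=4) rat(c=5)]
  15. access plum: HIT, count now 5. Cache: [dog(c=2) pig(c=3) rat(c=5) plum(c=5)]
  16. access kiwi: MISS, evict dog(c=2). Cache: [kiwi(c=1) pig(c=3) rat(c=5) plum(c=5)]
  17. access pig: HIT, count now 4. Cache: [kiwi(c=1) pig(c=4) rat(c=5) plum(c=5)]
  18. access rat: HIT, count now 6. Cache: [kiwi(c=1) pig(c=4) plum(c=5) rat(c=6)]
  19. access plum: HIT, count now 6. Cache: [kiwi(c=1) pig(c=4) rat(c=6) plum(c=6)]
  20. access dog: MISS, evict kiwi(c=1). Cache: [dog(c=1) pig(c=4) rat(c=6) plum(c=6)]
  21. access plum: HIT, count now 7. Cache: [dog(c=1) pig(c=4) rat(c=6) plum(c=7)]
  22. access plum: HIT, count now 8. Cache: [dog(c=1) pig(c=4) rat(c=6) plum(c=8)]
  23. access plum: HIT, count now 9. Cache: [dog(c=1) pig(c=4) rat(c=6) plum(c=9)]
  24. access dog: HIT, count now 2. Cache: [dog(c=2) pig(c=4) rat(c=6) plum(c=9)]
  25. access dog: HIT, count now 3. Cache: [dog(c=3) pig(c=4) rat(c=6) plum(c=9)]
  26. access pig: HIT, count now 5. Cache: [dog(c=3) pig(c=5) rat(c=6) plum(c=9)]
  27. access plum: HIT, count now 10. Cache: [dog(c=3) pig(c=5) rat(c=6) plum(c=10)]
  28. access kiwi: MISS, evict dog(c=3). Cache: [kiwi(c=1) pig(c=5) rat(c=6) plum(c=10)]
  29. access pig: HIT, count now 6. Cache: [kiwi(c=1) rat(c=6) pig(c=6) plum(c=10)]
  30. access dog: MISS, evict kiwi(c=1). Cache: [dog(c=1) rat(c=6) pig(c=6) plum(c=10)]
Total: 22 hits, 8 misses, 4 evictions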